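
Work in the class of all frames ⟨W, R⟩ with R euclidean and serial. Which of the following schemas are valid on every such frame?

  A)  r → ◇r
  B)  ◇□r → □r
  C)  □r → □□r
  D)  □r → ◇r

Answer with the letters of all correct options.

B, D

(A) the dual of axiom T: valid iff R is reflexive. Such an R need not be reflexive — not valid.
(B) the dual of axiom 5: valid iff R is euclidean. Every such R is euclidean — valid.
(C) □r → □□r is axiom 4, which corresponds to transitivity. Such an R need not be transitive — not valid.
(D) □r → ◇r (axiom D) characterises the serial frames. Every such R is serial — valid.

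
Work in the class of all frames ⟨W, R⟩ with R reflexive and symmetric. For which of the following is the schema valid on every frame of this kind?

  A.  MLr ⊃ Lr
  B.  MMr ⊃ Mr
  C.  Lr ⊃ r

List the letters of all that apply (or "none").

Reflexive relations are serial.
(A) MLr ⊃ Lr is the dual of axiom 5, which corresponds to the euclidean property. Such an R need not be euclidean — not valid.
(B) MMr ⊃ Mr is the dual of axiom 4, which corresponds to transitivity. Such an R need not be transitive — not valid.
(C) Lr ⊃ r is axiom T; it is valid on a frame exactly when R is reflexive. Every such R is reflexive, so valid.

C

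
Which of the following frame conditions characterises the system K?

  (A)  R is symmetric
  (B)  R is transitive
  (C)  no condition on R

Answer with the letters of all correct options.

C

(A) this class determines KB, not K.
(B) this class determines K4, not K.
(C) K is sound and complete for exactly this class.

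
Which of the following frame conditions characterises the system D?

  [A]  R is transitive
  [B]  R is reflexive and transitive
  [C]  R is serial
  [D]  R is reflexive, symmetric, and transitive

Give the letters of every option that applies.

C

(A) this class determines K4, not D.
(B) this class determines S4, not D.
(C) D is sound and complete for exactly this class.
(D) this class determines S5, not D.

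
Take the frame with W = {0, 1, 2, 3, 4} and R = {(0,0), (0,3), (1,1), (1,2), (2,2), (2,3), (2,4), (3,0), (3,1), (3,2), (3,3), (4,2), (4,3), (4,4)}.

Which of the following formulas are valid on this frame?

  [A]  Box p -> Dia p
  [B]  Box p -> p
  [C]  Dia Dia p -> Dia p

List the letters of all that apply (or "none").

A, B

R is reflexive: each world relates to itself.
R is not transitive: 0 R 3 and 3 R 1 but not 0 R 1.
R is serial: every world has an R-successor.
(A) Box p -> Dia p is axiom D, which corresponds to seriality. R is serial — valid.
(B) Box p -> p is axiom T, which corresponds to reflexivity. R is reflexive — valid.
(C) Dia Dia p -> Dia p is the dual of axiom 4; it is valid on a frame exactly when R is transitive. R is not transitive, so not valid.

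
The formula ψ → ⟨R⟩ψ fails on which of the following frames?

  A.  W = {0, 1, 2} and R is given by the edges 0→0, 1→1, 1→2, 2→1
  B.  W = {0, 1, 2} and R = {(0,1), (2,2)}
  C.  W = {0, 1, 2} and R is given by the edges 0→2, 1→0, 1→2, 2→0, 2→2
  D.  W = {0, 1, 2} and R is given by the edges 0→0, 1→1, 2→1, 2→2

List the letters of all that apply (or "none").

A, B, C

The schema ψ → ⟨R⟩ψ is the dual of axiom T; it is valid on a frame iff R is reflexive.
(A) R is not reflexive (not 2 R 2), so the schema fails here.
(B) R is not reflexive (not 0 R 0), so the schema fails here.
(C) R is not reflexive (not 0 R 0), so the schema fails here.
(D) R is reflexive (each world relates to itself), so the schema is valid here.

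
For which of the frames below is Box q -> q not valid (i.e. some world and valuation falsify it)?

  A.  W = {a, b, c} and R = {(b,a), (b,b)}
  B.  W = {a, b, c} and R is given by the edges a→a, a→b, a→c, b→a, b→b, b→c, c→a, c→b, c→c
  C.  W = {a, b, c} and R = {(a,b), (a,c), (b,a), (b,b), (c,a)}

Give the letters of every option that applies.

A, C

The schema Box q -> q is axiom T; it is valid on a frame iff R is reflexive.
(A) R is not reflexive (not a R a), so the schema fails here.
(B) R is reflexive (each world relates to itself), so the schema is valid here.
(C) R is not reflexive (not a R a), so the schema fails here.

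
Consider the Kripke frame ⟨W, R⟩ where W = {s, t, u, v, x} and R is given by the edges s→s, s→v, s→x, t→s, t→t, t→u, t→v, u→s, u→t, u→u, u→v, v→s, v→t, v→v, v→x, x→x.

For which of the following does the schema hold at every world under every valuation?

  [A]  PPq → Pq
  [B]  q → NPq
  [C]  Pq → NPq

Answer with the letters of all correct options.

R is not symmetric: s R x but not x R s.
R is not transitive: s R v and v R t but not s R t.
R is not euclidean: s R x and s R s but not x R s.
(A) the dual of axiom 4: valid iff R is transitive. R is not transitive — not valid.
(B) q → NPq (axiom B) characterises the symmetric frames. R is not symmetric — not valid.
(C) Pq → NPq (axiom 5) characterises the euclidean frames. R is not euclidean — not valid.

none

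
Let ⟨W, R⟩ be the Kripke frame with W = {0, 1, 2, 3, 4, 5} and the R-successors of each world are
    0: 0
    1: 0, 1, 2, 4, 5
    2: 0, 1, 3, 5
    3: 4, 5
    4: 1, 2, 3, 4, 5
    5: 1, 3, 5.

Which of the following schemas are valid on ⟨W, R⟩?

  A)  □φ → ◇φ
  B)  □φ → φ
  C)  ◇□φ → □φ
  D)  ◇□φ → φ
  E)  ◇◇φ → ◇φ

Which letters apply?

A

R is not reflexive: not 2 R 2.
R is not symmetric: 1 R 0 but not 0 R 1.
R is not transitive: 1 R 2 and 2 R 3 but not 1 R 3.
R is not euclidean: 1 R 0 and 1 R 1 but not 0 R 1.
R is serial: every world has an R-successor.
(A) □φ → ◇φ (axiom D) characterises the serial frames. R is serial — valid.
(B) □φ → φ is axiom T, which corresponds to reflexivity. R is not reflexive — not valid.
(C) ◇□φ → □φ is the dual of axiom 5, which corresponds to the euclidean property. R is not euclidean — not valid.
(D) ◇□φ → φ (the dual of axiom B) characterises the symmetric frames. R is not symmetric — not valid.
(E) ◇◇φ → ◇φ (the dual of axiom 4) characterises the transitive frames. R is not transitive — not valid.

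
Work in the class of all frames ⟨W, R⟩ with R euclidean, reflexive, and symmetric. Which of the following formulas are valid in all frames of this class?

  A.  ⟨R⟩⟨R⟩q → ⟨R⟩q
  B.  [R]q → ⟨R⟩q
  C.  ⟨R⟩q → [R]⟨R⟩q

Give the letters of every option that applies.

A relation that is euclidean, reflexive, and symmetric is also serial and transitive.
(A) ⟨R⟩⟨R⟩q → ⟨R⟩q is the dual of axiom 4; it is valid on a frame exactly when R is transitive. Every such R is transitive, so valid.
(B) [R]q → ⟨R⟩q (axiom D) characterises the serial frames. Every such R is serial — valid.
(C) axiom 5: valid iff R is euclidean. Every such R is euclidean — valid.

A, B, C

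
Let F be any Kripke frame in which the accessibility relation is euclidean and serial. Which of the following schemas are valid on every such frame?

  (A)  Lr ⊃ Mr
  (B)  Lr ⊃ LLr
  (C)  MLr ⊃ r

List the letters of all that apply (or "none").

(A) axiom D: valid iff R is serial. Every such R is serial — valid.
(B) axiom 4: valid iff R is transitive. Such an R need not be transitive — not valid.
(C) MLr ⊃ r is the dual of axiom B; it is valid on a frame exactly when R is symmetric. Such an R need not be symmetric, so not valid.

A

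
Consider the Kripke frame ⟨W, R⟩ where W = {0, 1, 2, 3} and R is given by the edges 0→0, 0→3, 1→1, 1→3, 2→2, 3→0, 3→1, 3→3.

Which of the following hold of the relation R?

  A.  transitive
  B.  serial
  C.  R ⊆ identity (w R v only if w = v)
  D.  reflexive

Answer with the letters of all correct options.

(A) not transitive: 0 R 3 and 3 R 1 but not 0 R 1.
(B) serial: every world has an R-successor.
(C) not ⊆ identity: 0 R 3 with 0 ≠ 3.
(D) reflexive: each world relates to itself.

B, D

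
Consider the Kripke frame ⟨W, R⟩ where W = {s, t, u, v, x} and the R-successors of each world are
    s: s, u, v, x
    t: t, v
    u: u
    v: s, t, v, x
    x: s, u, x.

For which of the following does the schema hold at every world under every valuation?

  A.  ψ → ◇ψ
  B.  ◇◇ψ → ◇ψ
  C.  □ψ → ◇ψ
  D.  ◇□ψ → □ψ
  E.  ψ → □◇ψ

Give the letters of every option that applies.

R is reflexive: each world relates to itself.
R is not symmetric: s R u but not u R s.
R is not transitive: s R v and v R t but not s R t.
R is not euclidean: s R u and s R s but not u R s.
R is serial: every world has an R-successor.
(A) ψ → ◇ψ is the dual of axiom T; it is valid on a frame exactly when R is reflexive. R is reflexive, so valid.
(B) the dual of axiom 4: valid iff R is transitive. R is not transitive — not valid.
(C) □ψ → ◇ψ is axiom D, which corresponds to seriality. R is serial — valid.
(D) the dual of axiom 5: valid iff R is euclidean. R is not euclidean — not valid.
(E) ψ → □◇ψ (axiom B) characterises the symmetric frames. R is not symmetric — not valid.

A, C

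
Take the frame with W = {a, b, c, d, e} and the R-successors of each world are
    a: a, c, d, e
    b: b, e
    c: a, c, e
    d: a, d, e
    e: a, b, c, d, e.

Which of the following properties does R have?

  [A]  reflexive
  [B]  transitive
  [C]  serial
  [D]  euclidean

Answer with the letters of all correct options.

(A) reflexive: each world relates to itself.
(B) not transitive: a R e and e R b but not a R b.
(C) serial: every world has an R-successor.
(D) not euclidean: a R c and a R d but not c R d.

A, C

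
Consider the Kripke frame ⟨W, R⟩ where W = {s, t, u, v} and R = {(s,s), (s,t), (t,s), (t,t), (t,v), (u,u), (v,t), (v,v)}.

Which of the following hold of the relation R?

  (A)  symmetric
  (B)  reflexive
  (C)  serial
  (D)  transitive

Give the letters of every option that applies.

(A) symmetric: every R-edge is matched by its reverse.
(B) reflexive: each world relates to itself.
(C) serial: every world has an R-successor.
(D) not transitive: s R t and t R v but not s R v.

A, B, C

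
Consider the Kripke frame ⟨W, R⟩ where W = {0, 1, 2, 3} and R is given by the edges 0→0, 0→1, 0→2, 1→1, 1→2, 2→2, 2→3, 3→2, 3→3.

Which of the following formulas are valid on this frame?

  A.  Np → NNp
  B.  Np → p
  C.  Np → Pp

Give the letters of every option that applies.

R is reflexive: each world relates to itself.
R is not transitive: 0 R 2 and 2 R 3 but not 0 R 3.
R is serial: every world has an R-successor.
(A) Np → NNp is axiom 4, which corresponds to transitivity. R is not transitive — not valid.
(B) Np → p (axiom T) characterises the reflexive frames. R is reflexive — valid.
(C) Np → Pp is axiom D; it is valid on a frame exactly when R is serial. R is serial, so valid.

B, C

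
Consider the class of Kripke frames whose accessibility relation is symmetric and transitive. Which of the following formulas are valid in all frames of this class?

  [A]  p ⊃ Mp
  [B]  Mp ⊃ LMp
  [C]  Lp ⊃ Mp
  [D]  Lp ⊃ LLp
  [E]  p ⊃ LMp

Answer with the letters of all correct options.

A symmetric transitive relation is euclidean (uRv and uRw give vRu by symmetry, then vRw by transitivity).
(A) p ⊃ Mp is the dual of axiom T; it is valid on a frame exactly when R is reflexive. Such an R need not be reflexive, so not valid.
(B) Mp ⊃ LMp is axiom 5; it is valid on a frame exactly when R is euclidean. Every such R is euclidean, so valid.
(C) Lp ⊃ Mp is axiom D; it is valid on a frame exactly when R is serial. Such an R need not be serial, so not valid.
(D) Lp ⊃ LLp is axiom 4, which corresponds to transitivity. Every such R is transitive — valid.
(E) p ⊃ LMp (axiom B) characterises the symmetric frames. Every such R is symmetric — valid.

B, D, E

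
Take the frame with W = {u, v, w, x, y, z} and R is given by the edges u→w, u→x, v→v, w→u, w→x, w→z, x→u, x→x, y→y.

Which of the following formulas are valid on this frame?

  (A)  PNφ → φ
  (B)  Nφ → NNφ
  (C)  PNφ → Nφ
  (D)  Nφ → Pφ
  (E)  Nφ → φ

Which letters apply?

R is not reflexive: not u R u.
R is not symmetric: w R x but not x R w.
R is not transitive: u R w and w R u but not u R u.
R is not euclidean: u R x and u R w but not x R w.
R is not serial: z has no R-successor.
(A) PNφ → φ (the dual of axiom B) characterises the symmetric frames. R is not symmetric — not valid.
(B) Nφ → NNφ is axiom 4; it is valid on a frame exactly when R is transitive. R is not transitive, so not valid.
(C) PNφ → Nφ is the dual of axiom 5, which corresponds to the euclidean property. R is not euclidean — not valid.
(D) axiom D: valid iff R is serial. R is not serial — not valid.
(E) axiom T: valid iff R is reflexive. R is not reflexive — not valid.

none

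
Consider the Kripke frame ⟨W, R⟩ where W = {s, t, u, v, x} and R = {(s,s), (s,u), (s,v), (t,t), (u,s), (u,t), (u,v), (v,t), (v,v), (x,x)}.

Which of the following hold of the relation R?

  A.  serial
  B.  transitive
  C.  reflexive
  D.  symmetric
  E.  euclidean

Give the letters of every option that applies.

(A) serial: every world has an R-successor.
(B) not transitive: s R u and u R t but not s R t.
(C) not reflexive: not u R u.
(D) not symmetric: s R v but not v R s.
(E) not euclidean: s R v and s R s but not v R s.

A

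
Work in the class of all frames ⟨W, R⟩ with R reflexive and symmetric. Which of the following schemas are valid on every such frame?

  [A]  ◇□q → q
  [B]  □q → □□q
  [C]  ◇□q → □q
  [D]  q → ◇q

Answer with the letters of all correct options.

Reflexive relations are serial.
(A) ◇□q → q is the dual of axiom B; it is valid on a frame exactly when R is symmetric. Every such R is symmetric, so valid.
(B) □q → □□q is axiom 4, which corresponds to transitivity. Such an R need not be transitive — not valid.
(C) ◇□q → □q is the dual of axiom 5, which corresponds to the euclidean property. Such an R need not be euclidean — not valid.
(D) q → ◇q is the dual of axiom T, which corresponds to reflexivity. Every such R is reflexive — valid.

A, D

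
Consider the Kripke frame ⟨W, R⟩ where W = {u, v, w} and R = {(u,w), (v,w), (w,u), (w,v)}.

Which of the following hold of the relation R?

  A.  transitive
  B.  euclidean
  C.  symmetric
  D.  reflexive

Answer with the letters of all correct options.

C

(A) not transitive: u R w and w R u but not u R u.
(B) not euclidean: w R u and w R v but not u R v.
(C) symmetric: every R-edge is matched by its reverse.
(D) not reflexive: not u R u.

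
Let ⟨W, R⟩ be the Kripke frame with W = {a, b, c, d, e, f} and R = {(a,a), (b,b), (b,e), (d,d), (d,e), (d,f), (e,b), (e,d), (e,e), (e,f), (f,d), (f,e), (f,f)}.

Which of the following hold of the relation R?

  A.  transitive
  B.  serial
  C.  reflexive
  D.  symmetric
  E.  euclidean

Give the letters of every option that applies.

D

(A) not transitive: b R e and e R d but not b R d.
(B) not serial: c has no R-successor.
(C) not reflexive: not c R c.
(D) symmetric: every R-edge is matched by its reverse.
(E) not euclidean: e R b and e R d but not b R d.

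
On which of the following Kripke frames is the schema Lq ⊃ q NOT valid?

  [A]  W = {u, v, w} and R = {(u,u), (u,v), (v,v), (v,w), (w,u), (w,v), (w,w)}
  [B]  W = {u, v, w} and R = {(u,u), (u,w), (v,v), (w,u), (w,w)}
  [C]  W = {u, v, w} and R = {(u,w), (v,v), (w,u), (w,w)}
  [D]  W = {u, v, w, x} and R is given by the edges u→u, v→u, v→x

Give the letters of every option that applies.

C, D

The schema Lq ⊃ q is axiom T; it is valid on a frame iff R is reflexive.
(A) R is reflexive (each world relates to itself), so the schema is valid here.
(B) R is reflexive (each world relates to itself), so the schema is valid here.
(C) R is not reflexive (not u R u), so the schema fails here.
(D) R is not reflexive (not v R v), so the schema fails here.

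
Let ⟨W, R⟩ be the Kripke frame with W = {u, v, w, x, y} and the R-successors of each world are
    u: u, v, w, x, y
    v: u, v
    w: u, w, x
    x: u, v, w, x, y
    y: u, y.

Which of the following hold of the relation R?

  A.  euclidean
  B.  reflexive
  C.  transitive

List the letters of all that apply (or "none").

B

(A) not euclidean: u R v and u R w but not v R w.
(B) reflexive: each world relates to itself.
(C) not transitive: v R u and u R w but not v R w.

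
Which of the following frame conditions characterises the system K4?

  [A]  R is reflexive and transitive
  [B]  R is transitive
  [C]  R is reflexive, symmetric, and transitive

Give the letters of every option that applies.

B

(A) this class determines S4, not K4.
(B) K4 is sound and complete for exactly this class.
(C) this class determines S5, not K4.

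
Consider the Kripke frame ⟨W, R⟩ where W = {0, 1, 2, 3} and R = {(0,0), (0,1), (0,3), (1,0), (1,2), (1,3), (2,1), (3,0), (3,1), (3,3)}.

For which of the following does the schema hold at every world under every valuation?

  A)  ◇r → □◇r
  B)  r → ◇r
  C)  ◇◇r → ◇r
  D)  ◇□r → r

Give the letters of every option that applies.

R is not reflexive: not 1 R 1.
R is symmetric: every R-edge is matched by its reverse.
R is not transitive: 0 R 1 and 1 R 2 but not 0 R 2.
R is not euclidean: 1 R 0 and 1 R 2 but not 0 R 2.
(A) ◇r → □◇r (axiom 5) characterises the euclidean frames. R is not euclidean — not valid.
(B) r → ◇r is the dual of axiom T, which corresponds to reflexivity. R is not reflexive — not valid.
(C) the dual of axiom 4: valid iff R is transitive. R is not transitive — not valid.
(D) ◇□r → r (the dual of axiom B) characterises the symmetric frames. R is symmetric — valid.

D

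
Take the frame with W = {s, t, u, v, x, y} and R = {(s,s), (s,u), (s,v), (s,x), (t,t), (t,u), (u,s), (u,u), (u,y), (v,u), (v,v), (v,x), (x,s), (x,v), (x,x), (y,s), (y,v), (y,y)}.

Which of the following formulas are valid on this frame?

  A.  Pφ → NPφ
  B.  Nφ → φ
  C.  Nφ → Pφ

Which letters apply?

R is reflexive: each world relates to itself.
R is not euclidean: s R u and s R v but not u R v.
R is serial: every world has an R-successor.
(A) Pφ → NPφ is axiom 5; it is valid on a frame exactly when R is euclidean. R is not euclidean, so not valid.
(B) Nφ → φ (axiom T) characterises the reflexive frames. R is reflexive — valid.
(C) axiom D: valid iff R is serial. R is serial — valid.

B, C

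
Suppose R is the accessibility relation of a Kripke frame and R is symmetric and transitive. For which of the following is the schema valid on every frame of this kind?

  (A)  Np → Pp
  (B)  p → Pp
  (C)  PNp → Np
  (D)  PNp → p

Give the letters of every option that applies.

A symmetric transitive relation is euclidean (uRv and uRw give vRu by symmetry, then vRw by transitivity).
(A) Np → Pp is axiom D, which corresponds to seriality. Such an R need not be serial — not valid.
(B) the dual of axiom T: valid iff R is reflexive. Such an R need not be reflexive — not valid.
(C) PNp → Np is the dual of axiom 5, which corresponds to the euclidean property. Every such R is euclidean — valid.
(D) PNp → p (the dual of axiom B) characterises the symmetric frames. Every such R is symmetric — valid.

C, D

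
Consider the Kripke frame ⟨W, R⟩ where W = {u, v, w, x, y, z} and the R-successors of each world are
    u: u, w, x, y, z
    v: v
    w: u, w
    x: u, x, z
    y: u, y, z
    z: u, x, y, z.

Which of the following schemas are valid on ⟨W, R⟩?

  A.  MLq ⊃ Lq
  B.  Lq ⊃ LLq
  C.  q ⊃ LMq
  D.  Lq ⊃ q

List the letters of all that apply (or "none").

C, D

R is reflexive: each world relates to itself.
R is symmetric: every R-edge is matched by its reverse.
R is not transitive: w R u and u R x but not w R x.
R is not euclidean: u R w and u R x but not w R x.
(A) MLq ⊃ Lq is the dual of axiom 5; it is valid on a frame exactly when R is euclidean. R is not euclidean, so not valid.
(B) axiom 4: valid iff R is transitive. R is not transitive — not valid.
(C) q ⊃ LMq is axiom B; it is valid on a frame exactly when R is symmetric. R is symmetric, so valid.
(D) Lq ⊃ q (axiom T) characterises the reflexive frames. R is reflexive — valid.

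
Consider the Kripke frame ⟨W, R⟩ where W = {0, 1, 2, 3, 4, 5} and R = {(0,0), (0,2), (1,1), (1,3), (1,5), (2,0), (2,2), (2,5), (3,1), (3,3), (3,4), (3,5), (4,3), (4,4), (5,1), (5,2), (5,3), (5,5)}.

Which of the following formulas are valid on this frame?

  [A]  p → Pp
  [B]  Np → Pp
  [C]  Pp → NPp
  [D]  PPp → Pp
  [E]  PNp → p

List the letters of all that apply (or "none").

A, B, E

R is reflexive: each world relates to itself.
R is symmetric: every R-edge is matched by its reverse.
R is not transitive: 0 R 2 and 2 R 5 but not 0 R 5.
R is not euclidean: 2 R 0 and 2 R 5 but not 0 R 5.
R is serial: every world has an R-successor.
(A) p → Pp is the dual of axiom T, which corresponds to reflexivity. R is reflexive — valid.
(B) axiom D: valid iff R is serial. R is serial — valid.
(C) Pp → NPp is axiom 5, which corresponds to the euclidean property. R is not euclidean — not valid.
(D) the dual of axiom 4: valid iff R is transitive. R is not transitive — not valid.
(E) PNp → p is the dual of axiom B, which corresponds to symmetry. R is symmetric — valid.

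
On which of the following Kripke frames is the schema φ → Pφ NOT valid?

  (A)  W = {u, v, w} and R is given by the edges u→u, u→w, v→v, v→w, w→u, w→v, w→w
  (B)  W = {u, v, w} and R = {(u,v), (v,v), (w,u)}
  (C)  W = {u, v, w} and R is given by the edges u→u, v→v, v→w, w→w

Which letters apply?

The schema φ → Pφ is the dual of axiom T; it is valid on a frame iff R is reflexive.
(A) R is reflexive (each world relates to itself), so the schema is valid here.
(B) R is not reflexive (not u R u), so the schema fails here.
(C) R is reflexive (each world relates to itself), so the schema is valid here.

B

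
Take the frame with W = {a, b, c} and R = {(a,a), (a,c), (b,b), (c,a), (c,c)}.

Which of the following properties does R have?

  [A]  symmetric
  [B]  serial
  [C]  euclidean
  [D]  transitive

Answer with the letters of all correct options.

A, B, C, D

(A) symmetric: every R-edge is matched by its reverse.
(B) serial: every world has an R-successor.
(C) euclidean: any two R-successors of the same world are R-related.
(D) transitive: R is closed under composition.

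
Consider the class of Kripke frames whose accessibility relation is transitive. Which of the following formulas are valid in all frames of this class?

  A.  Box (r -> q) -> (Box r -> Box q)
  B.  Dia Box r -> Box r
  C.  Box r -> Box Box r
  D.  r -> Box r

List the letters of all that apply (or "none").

(A) this is just K, valid on every normal frame.
(B) the dual of axiom 5: valid iff R is euclidean. Such an R need not be euclidean — not valid.
(C) axiom 4: valid iff R is transitive. Every such R is transitive — valid.
(D) r -> Box r is valid only on frames where every R-edge is a self-loop. Such an R need not be a subset of the identity — not valid.

A, C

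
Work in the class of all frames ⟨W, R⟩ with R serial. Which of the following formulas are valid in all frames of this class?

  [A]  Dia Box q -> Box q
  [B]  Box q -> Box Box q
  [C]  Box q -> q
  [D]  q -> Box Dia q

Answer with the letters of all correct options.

(A) Dia Box q -> Box q (the dual of axiom 5) characterises the euclidean frames. Such an R need not be euclidean — not valid.
(B) Box q -> Box Box q is axiom 4, which corresponds to transitivity. Such an R need not be transitive — not valid.
(C) Box q -> q (axiom T) characterises the reflexive frames. Such an R need not be reflexive — not valid.
(D) q -> Box Dia q is axiom B; it is valid on a frame exactly when R is symmetric. Such an R need not be symmetric, so not valid.

none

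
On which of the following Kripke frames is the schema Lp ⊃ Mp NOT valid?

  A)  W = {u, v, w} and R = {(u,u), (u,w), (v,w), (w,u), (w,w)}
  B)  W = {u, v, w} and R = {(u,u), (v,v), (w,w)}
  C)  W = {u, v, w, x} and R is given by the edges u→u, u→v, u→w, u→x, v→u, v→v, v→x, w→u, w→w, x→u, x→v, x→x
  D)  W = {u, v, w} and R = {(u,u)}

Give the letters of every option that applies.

The schema Lp ⊃ Mp is axiom D; it is valid on a frame iff R is serial.
(A) R is serial (every world has an R-successor), so the schema is valid here.
(B) R is serial (every world has an R-successor), so the schema is valid here.
(C) R is serial (every world has an R-successor), so the schema is valid here.
(D) R is not serial (v has no R-successor), so the schema fails here.

D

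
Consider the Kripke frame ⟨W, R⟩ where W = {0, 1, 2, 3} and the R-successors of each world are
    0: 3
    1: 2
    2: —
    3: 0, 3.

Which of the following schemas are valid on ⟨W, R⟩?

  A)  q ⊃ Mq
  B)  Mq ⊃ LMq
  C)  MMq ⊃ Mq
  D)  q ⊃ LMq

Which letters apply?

R is not reflexive: not 0 R 0.
R is not symmetric: 1 R 2 but not 2 R 1.
R is not transitive: 0 R 3 and 3 R 0 but not 0 R 0.
R is not euclidean: 1 R 2 and 1 R 2 but not 2 R 2.
(A) q ⊃ Mq (the dual of axiom T) characterises the reflexive frames. R is not reflexive — not valid.
(B) axiom 5: valid iff R is euclidean. R is not euclidean — not valid.
(C) MMq ⊃ Mq (the dual of axiom 4) characterises the transitive frames. R is not transitive — not valid.
(D) q ⊃ LMq is axiom B, which corresponds to symmetry. R is not symmetric — not valid.

none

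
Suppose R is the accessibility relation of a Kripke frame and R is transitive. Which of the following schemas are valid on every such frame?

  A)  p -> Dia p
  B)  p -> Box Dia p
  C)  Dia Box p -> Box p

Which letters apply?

none

(A) the dual of axiom T: valid iff R is reflexive. Such an R need not be reflexive — not valid.
(B) p -> Box Dia p (axiom B) characterises the symmetric frames. Such an R need not be symmetric — not valid.
(C) Dia Box p -> Box p is the dual of axiom 5; it is valid on a frame exactly when R is euclidean. Such an R need not be euclidean, so not valid.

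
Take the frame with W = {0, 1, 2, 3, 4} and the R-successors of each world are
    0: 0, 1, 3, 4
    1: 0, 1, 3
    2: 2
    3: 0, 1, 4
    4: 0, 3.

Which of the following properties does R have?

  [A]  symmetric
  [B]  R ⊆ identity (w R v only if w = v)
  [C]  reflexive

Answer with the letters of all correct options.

A

(A) symmetric: every R-edge is matched by its reverse.
(B) not ⊆ identity: 0 R 1 with 0 ≠ 1.
(C) not reflexive: not 3 R 3.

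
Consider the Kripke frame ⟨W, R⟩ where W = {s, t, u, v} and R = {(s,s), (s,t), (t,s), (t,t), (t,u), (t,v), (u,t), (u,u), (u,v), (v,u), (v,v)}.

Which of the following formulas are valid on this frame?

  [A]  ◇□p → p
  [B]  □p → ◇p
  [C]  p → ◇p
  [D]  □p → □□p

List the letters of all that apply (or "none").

B, C

R is reflexive: each world relates to itself.
R is not symmetric: t R v but not v R t.
R is not transitive: s R t and t R u but not s R u.
R is serial: every world has an R-successor.
(A) the dual of axiom B: valid iff R is symmetric. R is not symmetric — not valid.
(B) axiom D: valid iff R is serial. R is serial — valid.
(C) p → ◇p (the dual of axiom T) characterises the reflexive frames. R is reflexive — valid.
(D) □p → □□p (axiom 4) characterises the transitive frames. R is not transitive — not valid.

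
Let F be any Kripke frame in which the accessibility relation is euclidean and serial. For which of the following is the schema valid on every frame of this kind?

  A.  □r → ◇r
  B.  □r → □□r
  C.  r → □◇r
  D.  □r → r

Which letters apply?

(A) □r → ◇r (axiom D) characterises the serial frames. Every such R is serial — valid.
(B) axiom 4: valid iff R is transitive. Such an R need not be transitive — not valid.
(C) axiom B: valid iff R is symmetric. Such an R need not be symmetric — not valid.
(D) □r → r (axiom T) characterises the reflexive frames. Such an R need not be reflexive — not valid.

A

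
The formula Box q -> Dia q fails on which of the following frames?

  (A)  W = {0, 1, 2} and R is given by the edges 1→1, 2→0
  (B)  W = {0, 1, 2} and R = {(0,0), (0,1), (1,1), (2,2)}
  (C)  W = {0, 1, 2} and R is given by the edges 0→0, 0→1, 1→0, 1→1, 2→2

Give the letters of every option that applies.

The schema Box q -> Dia q is axiom D; it is valid on a frame iff R is serial.
(A) R is not serial (0 has no R-successor), so the schema fails here.
(B) R is serial (every world has an R-successor), so the schema is valid here.
(C) R is serial (every world has an R-successor), so the schema is valid here.

A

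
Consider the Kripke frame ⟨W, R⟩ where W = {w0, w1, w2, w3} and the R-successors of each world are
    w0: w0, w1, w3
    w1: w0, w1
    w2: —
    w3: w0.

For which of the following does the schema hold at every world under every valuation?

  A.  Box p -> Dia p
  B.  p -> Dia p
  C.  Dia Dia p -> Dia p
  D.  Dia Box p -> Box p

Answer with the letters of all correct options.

none

R is not reflexive: not w2 R w2.
R is not transitive: w1 R w0 and w0 R w3 but not w1 R w3.
R is not euclidean: w0 R w1 and w0 R w3 but not w1 R w3.
R is not serial: w2 has no R-successor.
(A) Box p -> Dia p is axiom D, which corresponds to seriality. R is not serial — not valid.
(B) p -> Dia p (the dual of axiom T) characterises the reflexive frames. R is not reflexive — not valid.
(C) Dia Dia p -> Dia p is the dual of axiom 4, which corresponds to transitivity. R is not transitive — not valid.
(D) Dia Box p -> Box p (the dual of axiom 5) characterises the euclidean frames. R is not euclidean — not valid.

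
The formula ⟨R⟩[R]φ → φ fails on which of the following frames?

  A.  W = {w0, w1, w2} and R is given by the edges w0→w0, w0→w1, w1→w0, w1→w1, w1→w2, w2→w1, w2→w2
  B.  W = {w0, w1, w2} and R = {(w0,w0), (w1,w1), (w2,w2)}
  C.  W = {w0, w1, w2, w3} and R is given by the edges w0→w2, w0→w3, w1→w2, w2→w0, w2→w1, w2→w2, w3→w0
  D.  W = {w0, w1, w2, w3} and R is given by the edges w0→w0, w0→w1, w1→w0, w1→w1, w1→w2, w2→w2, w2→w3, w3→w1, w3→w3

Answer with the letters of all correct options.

The schema ⟨R⟩[R]φ → φ is the dual of axiom B; it is valid on a frame iff R is symmetric.
(A) R is symmetric (every R-edge is matched by its reverse), so the schema is valid here.
(B) R is symmetric (every R-edge is matched by its reverse), so the schema is valid here.
(C) R is symmetric (every R-edge is matched by its reverse), so the schema is valid here.
(D) R is not symmetric (w1 R w2 but not w2 R w1), so the schema fails here.

D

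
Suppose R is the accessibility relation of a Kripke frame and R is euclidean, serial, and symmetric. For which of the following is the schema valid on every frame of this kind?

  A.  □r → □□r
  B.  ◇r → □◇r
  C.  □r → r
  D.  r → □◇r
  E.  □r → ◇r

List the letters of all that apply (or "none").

Serial, symmetric and euclidean together give transitive (from symmetry + euclidean) and then reflexive; the relation is an equivalence.
(A) axiom 4: valid iff R is transitive. Every such R is transitive — valid.
(B) ◇r → □◇r is axiom 5; it is valid on a frame exactly when R is euclidean. Every such R is euclidean, so valid.
(C) axiom T: valid iff R is reflexive. Every such R is reflexive — valid.
(D) r → □◇r (axiom B) characterises the symmetric frames. Every such R is symmetric — valid.
(E) □r → ◇r (axiom D) characterises the serial frames. Every such R is serial — valid.

A, B, C, D, E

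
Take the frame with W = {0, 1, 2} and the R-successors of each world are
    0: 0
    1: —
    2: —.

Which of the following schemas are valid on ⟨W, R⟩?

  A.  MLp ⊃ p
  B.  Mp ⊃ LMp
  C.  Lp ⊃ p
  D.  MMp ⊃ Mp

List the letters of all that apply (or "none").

A, B, D

R is not reflexive: not 1 R 1.
R is symmetric: every R-edge is matched by its reverse.
R is transitive: R is closed under composition.
R is euclidean: any two R-successors of the same world are R-related.
(A) the dual of axiom B: valid iff R is symmetric. R is symmetric — valid.
(B) Mp ⊃ LMp is axiom 5, which corresponds to the euclidean property. R is euclidean — valid.
(C) Lp ⊃ p (axiom T) characterises the reflexive frames. R is not reflexive — not valid.
(D) the dual of axiom 4: valid iff R is transitive. R is transitive — valid.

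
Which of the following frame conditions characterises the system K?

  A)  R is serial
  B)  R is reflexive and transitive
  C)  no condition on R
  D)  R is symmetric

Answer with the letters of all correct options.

(A) this class determines D, not K.
(B) this class determines S4, not K.
(C) K is sound and complete for exactly this class.
(D) this class determines KB, not K.

C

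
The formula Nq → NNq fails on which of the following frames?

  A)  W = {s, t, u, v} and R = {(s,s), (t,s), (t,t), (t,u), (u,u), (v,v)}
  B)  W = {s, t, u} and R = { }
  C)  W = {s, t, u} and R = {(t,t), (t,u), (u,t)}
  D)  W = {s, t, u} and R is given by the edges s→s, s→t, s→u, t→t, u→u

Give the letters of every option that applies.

The schema Nq → NNq is axiom 4; it is valid on a frame iff R is transitive.
(A) R is transitive (R is closed under composition), so the schema is valid here.
(B) R is transitive (R is closed under composition), so the schema is valid here.
(C) R is not transitive (u R t and t R u but not u R u), so the schema fails here.
(D) R is transitive (R is closed under composition), so the schema is valid here.

C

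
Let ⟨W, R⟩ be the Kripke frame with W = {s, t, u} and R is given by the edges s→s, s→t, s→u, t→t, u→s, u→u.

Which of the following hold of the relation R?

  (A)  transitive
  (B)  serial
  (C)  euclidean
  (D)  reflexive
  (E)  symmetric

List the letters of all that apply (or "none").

B, D

(A) not transitive: u R s and s R t but not u R t.
(B) serial: every world has an R-successor.
(C) not euclidean: s R t and s R s but not t R s.
(D) reflexive: each world relates to itself.
(E) not symmetric: s R t but not t R s.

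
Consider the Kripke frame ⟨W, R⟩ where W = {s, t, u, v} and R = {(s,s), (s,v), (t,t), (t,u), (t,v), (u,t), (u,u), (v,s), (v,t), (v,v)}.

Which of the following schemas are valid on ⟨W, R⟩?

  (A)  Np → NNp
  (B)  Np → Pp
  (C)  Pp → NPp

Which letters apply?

B

R is not transitive: s R v and v R t but not s R t.
R is not euclidean: t R u and t R v but not u R v.
R is serial: every world has an R-successor.
(A) axiom 4: valid iff R is transitive. R is not transitive — not valid.
(B) axiom D: valid iff R is serial. R is serial — valid.
(C) Pp → NPp is axiom 5; it is valid on a frame exactly when R is euclidean. R is not euclidean, so not valid.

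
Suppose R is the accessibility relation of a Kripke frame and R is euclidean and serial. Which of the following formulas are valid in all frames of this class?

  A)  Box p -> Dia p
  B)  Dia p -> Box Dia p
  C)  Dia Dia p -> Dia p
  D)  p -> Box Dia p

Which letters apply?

(A) Box p -> Dia p is axiom D, which corresponds to seriality. Every such R is serial — valid.
(B) Dia p -> Box Dia p is axiom 5; it is valid on a frame exactly when R is euclidean. Every such R is euclidean, so valid.
(C) Dia Dia p -> Dia p is the dual of axiom 4; it is valid on a frame exactly when R is transitive. Such an R need not be transitive, so not valid.
(D) p -> Box Dia p (axiom B) characterises the symmetric frames. Such an R need not be symmetric — not valid.

A, B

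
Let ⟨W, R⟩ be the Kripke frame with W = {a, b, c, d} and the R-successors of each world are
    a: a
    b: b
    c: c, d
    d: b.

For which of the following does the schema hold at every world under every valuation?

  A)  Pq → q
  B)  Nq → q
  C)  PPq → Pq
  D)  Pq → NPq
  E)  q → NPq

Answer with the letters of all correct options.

none

R is not reflexive: not d R d.
R is not symmetric: c R d but not d R c.
R is not transitive: c R d and d R b but not c R b.
R is not euclidean: c R d and c R c but not d R c.
R is not a subset of the identity: c R d with c ≠ d.
(A) Pq → q is the converse of T; it holds exactly when R ⊆ identity. Here R ⊄ identity — not valid.
(B) Nq → q (axiom T) characterises the reflexive frames. R is not reflexive — not valid.
(C) PPq → Pq is the dual of axiom 4; it is valid on a frame exactly when R is transitive. R is not transitive, so not valid.
(D) Pq → NPq (axiom 5) characterises the euclidean frames. R is not euclidean — not valid.
(E) q → NPq is axiom B; it is valid on a frame exactly when R is symmetric. R is not symmetric, so not valid.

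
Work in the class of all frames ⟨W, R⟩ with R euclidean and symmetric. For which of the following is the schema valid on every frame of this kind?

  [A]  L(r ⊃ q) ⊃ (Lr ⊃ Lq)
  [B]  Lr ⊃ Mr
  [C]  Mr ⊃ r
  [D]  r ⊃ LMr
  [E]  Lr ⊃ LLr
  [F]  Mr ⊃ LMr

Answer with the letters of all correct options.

A symmetric euclidean relation is transitive (uRv and vRw give vRu by symmetry, then uRw by the euclidean condition, applied at v).
(A) L(r ⊃ q) ⊃ (Lr ⊃ Lq) is the K axiom; it holds on all frames — valid.
(B) Lr ⊃ Mr (axiom D) characterises the serial frames. Such an R need not be serial — not valid.
(C) Mr ⊃ r (the converse of T) corresponds to R being a subset of the identity. Such an R need not be a subset of the identity, so not valid.
(D) r ⊃ LMr (axiom B) characterises the symmetric frames. Every such R is symmetric — valid.
(E) Lr ⊃ LLr is axiom 4; it is valid on a frame exactly when R is transitive. Every such R is transitive, so valid.
(F) Mr ⊃ LMr is axiom 5; it is valid on a frame exactly when R is euclidean. Every such R is euclidean, so valid.

A, D, E, F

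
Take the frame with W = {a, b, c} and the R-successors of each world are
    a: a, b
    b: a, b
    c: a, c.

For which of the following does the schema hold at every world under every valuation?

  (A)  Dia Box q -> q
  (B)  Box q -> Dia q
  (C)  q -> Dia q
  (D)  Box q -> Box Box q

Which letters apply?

B, C

R is reflexive: each world relates to itself.
R is not symmetric: c R a but not a R c.
R is not transitive: c R a and a R b but not c R b.
R is serial: every world has an R-successor.
(A) Dia Box q -> q (the dual of axiom B) characterises the symmetric frames. R is not symmetric — not valid.
(B) Box q -> Dia q is axiom D; it is valid on a frame exactly when R is serial. R is serial, so valid.
(C) q -> Dia q (the dual of axiom T) characterises the reflexive frames. R is reflexive — valid.
(D) Box q -> Box Box q is axiom 4; it is valid on a frame exactly when R is transitive. R is not transitive, so not valid.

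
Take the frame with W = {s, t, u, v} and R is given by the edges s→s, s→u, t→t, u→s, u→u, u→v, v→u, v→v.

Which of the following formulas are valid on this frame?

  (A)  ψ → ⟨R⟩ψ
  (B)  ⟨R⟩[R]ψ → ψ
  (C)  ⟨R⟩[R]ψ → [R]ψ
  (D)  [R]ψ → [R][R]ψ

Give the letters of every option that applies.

A, B

R is reflexive: each world relates to itself.
R is symmetric: every R-edge is matched by its reverse.
R is not transitive: s R u and u R v but not s R v.
R is not euclidean: u R s and u R v but not s R v.
(A) the dual of axiom T: valid iff R is reflexive. R is reflexive — valid.
(B) the dual of axiom B: valid iff R is symmetric. R is symmetric — valid.
(C) the dual of axiom 5: valid iff R is euclidean. R is not euclidean — not valid.
(D) [R]ψ → [R][R]ψ is axiom 4; it is valid on a frame exactly when R is transitive. R is not transitive, so not valid.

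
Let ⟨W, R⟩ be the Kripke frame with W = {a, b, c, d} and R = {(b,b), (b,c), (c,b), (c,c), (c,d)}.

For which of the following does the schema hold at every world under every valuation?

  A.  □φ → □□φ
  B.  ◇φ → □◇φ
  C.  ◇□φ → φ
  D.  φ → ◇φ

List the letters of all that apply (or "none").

none

R is not reflexive: not a R a.
R is not symmetric: c R d but not d R c.
R is not transitive: b R c and c R d but not b R d.
R is not euclidean: c R b and c R d but not b R d.
(A) axiom 4: valid iff R is transitive. R is not transitive — not valid.
(B) ◇φ → □◇φ is axiom 5; it is valid on a frame exactly when R is euclidean. R is not euclidean, so not valid.
(C) ◇□φ → φ is the dual of axiom B; it is valid on a frame exactly when R is symmetric. R is not symmetric, so not valid.
(D) the dual of axiom T: valid iff R is reflexive. R is not reflexive — not valid.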